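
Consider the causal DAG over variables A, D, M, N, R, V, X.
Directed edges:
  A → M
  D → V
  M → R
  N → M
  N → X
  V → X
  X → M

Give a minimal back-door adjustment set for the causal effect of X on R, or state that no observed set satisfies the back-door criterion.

X→R: minimal back-door set {N}.

desc(X)\{X}={M,R}; candidates ⊆ {A,D,N,V}.
size 0: {}; under {} X still reaches {D,M,N,R,V} ∋ R.
{N}: X⊥R given {N} in G with X→· removed — back-door holds.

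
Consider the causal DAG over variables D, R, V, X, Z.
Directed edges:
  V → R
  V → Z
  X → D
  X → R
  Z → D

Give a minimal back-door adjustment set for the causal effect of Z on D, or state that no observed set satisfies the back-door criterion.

desc(Z)\{Z}={D}; candidates ⊆ {R,V,X}.
∅: Z⊥D given ∅ in G with Z→· removed — back-door holds.

Z→D: minimal back-door set ∅.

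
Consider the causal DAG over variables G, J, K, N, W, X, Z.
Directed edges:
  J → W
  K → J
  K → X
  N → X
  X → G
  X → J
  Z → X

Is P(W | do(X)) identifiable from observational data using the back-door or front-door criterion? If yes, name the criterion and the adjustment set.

desc(X)\{X}={G,J,W}; candidates ⊆ {K,N,Z}.
size 0: {}; under {} X still reaches {J,K,N,W,Z} ∋ W.
{K}: X⊥W given {K} in G with X→· removed — back-door holds.
P(W|do(X)) = Σ_{K} P(W|X,K)·P(K).

P(W|do(X)): backdoor, adjust for {K}.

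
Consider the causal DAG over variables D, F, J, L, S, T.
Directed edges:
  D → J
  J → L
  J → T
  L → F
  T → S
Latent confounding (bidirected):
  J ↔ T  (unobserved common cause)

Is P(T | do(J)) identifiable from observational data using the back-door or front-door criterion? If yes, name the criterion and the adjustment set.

P(T|do(J)): not identifiable (no BD/FD set).

desc(J)\{J}={F,L,S,T}; candidates ⊆ {D}.
J↔T: latent back-door arc(s) into J.
size 0: {}; under {} J still reaches {D,S,T} ∋ T.
size 1: {D}; under {D} J still reaches {S,T} ∋ T.
J↔T cannot be blocked by any observed set — no back-door set.
No mediator lies on a directed J→…→T path.
Neither criterion identifies P(T|do(J)) in this graph.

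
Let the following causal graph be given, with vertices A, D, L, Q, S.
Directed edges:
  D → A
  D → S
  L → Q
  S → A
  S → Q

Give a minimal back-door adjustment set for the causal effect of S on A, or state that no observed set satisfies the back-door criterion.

S→A: minimal back-door set {D}.

desc(S)\{S}={A,Q}; candidates ⊆ {D,L}.
size 0: {}; under {} S still reaches {A,D} ∋ A.
{D}: S⊥A given {D} in G with S→· removed — back-door holds.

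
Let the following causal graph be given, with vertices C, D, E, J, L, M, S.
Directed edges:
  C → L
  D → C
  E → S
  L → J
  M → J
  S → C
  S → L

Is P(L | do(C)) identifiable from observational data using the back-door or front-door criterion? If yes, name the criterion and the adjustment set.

desc(C)\{C}={J,L}; candidates ⊆ {D,E,M,S}.
size 0: {}; under {} C still reaches {D,E,J,L,S} ∋ L.
{S}: C⊥L given {S} in G with C→· removed — back-door holds.
P(L|do(C)) = Σ_{S} P(L|C,S)·P(S).

P(L|do(C)): backdoor, adjust for {S}.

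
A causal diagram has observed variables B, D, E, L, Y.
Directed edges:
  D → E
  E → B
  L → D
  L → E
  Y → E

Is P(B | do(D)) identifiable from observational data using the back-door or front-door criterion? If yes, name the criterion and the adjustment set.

desc(D)\{D}={B,E}; candidates ⊆ {L,Y}.
size 0: {}; under {} D still reaches {B,E,L} ∋ B.
{L}: D⊥B given {L} in G with D→· removed — back-door holds.
P(B|do(D)) = Σ_{L} P(B|D,L)·P(L).

P(B|do(D)): backdoor, adjust for {L}.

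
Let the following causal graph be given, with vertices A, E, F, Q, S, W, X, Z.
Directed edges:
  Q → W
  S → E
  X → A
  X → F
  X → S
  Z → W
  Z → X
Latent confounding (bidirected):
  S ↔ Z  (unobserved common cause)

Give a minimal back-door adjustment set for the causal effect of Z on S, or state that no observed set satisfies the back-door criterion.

desc(Z)\{Z}={A,E,F,S,W,X}; candidates ⊆ {Q}.
Z↔S: latent back-door arc(s) into Z.
size 0: {}; under {} Z still reaches {E,S} ∋ S.
size 1: {Q}; under {Q} Z still reaches {E,S} ∋ S.
Z↔S cannot be blocked by any observed set — no back-door set.

Z→S: no observed back-door set.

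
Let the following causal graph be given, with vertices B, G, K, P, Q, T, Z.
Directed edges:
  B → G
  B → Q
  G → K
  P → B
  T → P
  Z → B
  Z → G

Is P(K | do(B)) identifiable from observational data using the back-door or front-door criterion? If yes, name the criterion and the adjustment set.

desc(B)\{B}={G,K,Q}; candidates ⊆ {P,T,Z}.
size 0: {}; under {} B still reaches {G,K,P,T,Z} ∋ K.
{Z}: B⊥K given {Z} in G with B→· removed — back-door holds.
P(K|do(B)) = Σ_{Z} P(K|B,Z)·P(Z).

P(K|do(B)): backdoor, adjust for {Z}.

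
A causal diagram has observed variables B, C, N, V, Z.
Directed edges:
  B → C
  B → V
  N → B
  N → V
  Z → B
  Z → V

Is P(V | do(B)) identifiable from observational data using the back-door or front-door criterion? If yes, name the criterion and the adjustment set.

P(V|do(B)): backdoor, adjust for {N, Z}.

desc(B)\{B}={C,V}; candidates ⊆ {N,Z}.
size 0: {}; under {} B still reaches {N,V,Z} ∋ V.
size 1: {N}, {Z}; under {N} B still reaches {V,Z} ∋ V.
{N,Z}: B⊥V given {N,Z} in G with B→· removed — back-door holds.
P(V|do(B)) = Σ_{N,Z} P(V|B,N,Z)·P(N,Z).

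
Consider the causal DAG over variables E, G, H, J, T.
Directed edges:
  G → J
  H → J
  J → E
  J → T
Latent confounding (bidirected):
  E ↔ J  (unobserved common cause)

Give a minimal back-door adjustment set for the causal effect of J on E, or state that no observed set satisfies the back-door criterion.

desc(J)\{J}={E,T}; candidates ⊆ {G,H}.
J↔E: latent back-door arc(s) into J.
size 0: {}; under {} J still reaches {E,G,H} ∋ E.
size 1: {G}, {H}; under {G} J still reaches {E,H} ∋ E.
size 2: {G,H}; under {G,H} J still reaches {E} ∋ E.
J↔E cannot be blocked by any observed set — no back-door set.

J→E: no observed back-door set.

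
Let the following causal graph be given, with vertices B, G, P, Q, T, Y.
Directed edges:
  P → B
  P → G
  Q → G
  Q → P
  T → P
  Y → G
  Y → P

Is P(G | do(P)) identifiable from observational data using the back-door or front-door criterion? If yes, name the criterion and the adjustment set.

P(G|do(P)): backdoor, adjust for {Q, Y}.

desc(P)\{P}={B,G}; candidates ⊆ {Q,T,Y}.
size 0: {}; under {} P still reaches {G,Q,T,Y} ∋ G.
size 1: {Q}, {T}, {Y}; under {Q} P still reaches {G,T,Y} ∋ G.
{Q,Y}: P⊥G given {Q,Y} in G with P→· removed — back-door holds.
P(G|do(P)) = Σ_{Q,Y} P(G|P,Q,Y)·P(Q,Y).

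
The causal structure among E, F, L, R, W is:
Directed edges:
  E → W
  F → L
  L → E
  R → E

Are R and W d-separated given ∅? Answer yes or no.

No — R and W are d-connected given ∅.

Bayes-Ball from R | ∅ reaches {E,W}.
W ∈ reach(R|∅) ⇒ R ⊥̸ W | ∅.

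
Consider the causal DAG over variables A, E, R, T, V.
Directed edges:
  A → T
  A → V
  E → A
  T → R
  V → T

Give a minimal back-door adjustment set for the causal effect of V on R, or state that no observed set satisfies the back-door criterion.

desc(V)\{V}={R,T}; candidates ⊆ {A,E}.
size 0: {}; under {} V still reaches {A,E,R,T} ∋ R.
{A}: V⊥R given {A} in G with V→· removed — back-door holds.

V→R: minimal back-door set {A}.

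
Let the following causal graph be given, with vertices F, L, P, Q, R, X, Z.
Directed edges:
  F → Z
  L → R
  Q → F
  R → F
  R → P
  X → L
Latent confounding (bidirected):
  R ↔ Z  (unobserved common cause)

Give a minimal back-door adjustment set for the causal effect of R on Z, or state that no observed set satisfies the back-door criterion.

desc(R)\{R}={F,P,Z}; candidates ⊆ {L,Q,X}.
R↔Z: latent back-door arc(s) into R.
size 0: {}; under {} R still reaches {L,X,Z} ∋ Z.
size 1: {L}, {Q}, {X}; under {L} R still reaches {Z} ∋ Z.
size 2: {L,Q}, {L,X}, {Q,X}; under {L,Q} R still reaches {Z} ∋ Z.
R↔Z cannot be blocked by any observed set — no back-door set.

R→Z: no observed back-door set.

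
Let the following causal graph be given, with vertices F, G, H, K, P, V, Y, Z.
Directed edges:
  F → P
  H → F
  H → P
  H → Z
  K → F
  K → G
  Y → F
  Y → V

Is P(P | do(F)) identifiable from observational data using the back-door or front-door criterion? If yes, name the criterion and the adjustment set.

P(P|do(F)): backdoor, adjust for {H}.

desc(F)\{F}={P}; candidates ⊆ {G,H,K,V,Y,Z}.
size 0: {}; under {} F still reaches {G,H,K,P,V,Y,Z} ∋ P.
{H}: F⊥P given {H} in G with F→· removed — back-door holds.
P(P|do(F)) = Σ_{H} P(P|F,H)·P(H).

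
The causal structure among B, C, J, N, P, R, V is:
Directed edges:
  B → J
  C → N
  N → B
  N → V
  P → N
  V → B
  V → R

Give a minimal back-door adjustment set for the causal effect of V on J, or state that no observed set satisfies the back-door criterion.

desc(V)\{V}={B,J,R}; candidates ⊆ {C,N,P}.
size 0: {}; under {} V still reaches {B,C,J,N,P} ∋ J.
{N}: V⊥J given {N} in G with V→· removed — back-door holds.

V→J: minimal back-door set {N}.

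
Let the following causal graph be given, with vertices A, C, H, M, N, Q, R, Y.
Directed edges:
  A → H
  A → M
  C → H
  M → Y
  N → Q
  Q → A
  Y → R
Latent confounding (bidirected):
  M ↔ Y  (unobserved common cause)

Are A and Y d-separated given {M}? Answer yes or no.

No — A and Y are d-connected given {M}.

Bayes-Ball from A | {M} reaches {H,N,Q,R,Y}.
Y ∈ reach(A|{M}) ⇒ A ⊥̸ Y | {M}.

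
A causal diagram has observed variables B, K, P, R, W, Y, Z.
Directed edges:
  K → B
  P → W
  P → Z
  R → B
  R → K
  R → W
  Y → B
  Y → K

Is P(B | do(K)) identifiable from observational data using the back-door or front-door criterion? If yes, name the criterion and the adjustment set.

P(B|do(K)): backdoor, adjust for {R, Y}.

desc(K)\{K}={B}; candidates ⊆ {P,R,W,Y,Z}.
size 0: {}; under {} K still reaches {B,R,W,Y} ∋ B.
size 1: {P}, {R}, {W} …(+2); under {P} K still reaches {B,R,W,Y} ∋ B.
{R,Y}: K⊥B given {R,Y} in G with K→· removed — back-door holds.
P(B|do(K)) = Σ_{R,Y} P(B|K,R,Y)·P(R,Y).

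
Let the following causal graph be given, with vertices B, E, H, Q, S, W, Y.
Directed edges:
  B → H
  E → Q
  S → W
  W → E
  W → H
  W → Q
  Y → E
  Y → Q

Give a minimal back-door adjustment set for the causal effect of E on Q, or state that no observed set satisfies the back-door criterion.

E→Q: minimal back-door set {W, Y}.

desc(E)\{E}={Q}; candidates ⊆ {B,H,S,W,Y}.
size 0: {}; under {} E still reaches {H,Q,S,W,Y} ∋ Q.
size 1: {B}, {H}, {S} …(+2); under {B} E still reaches {H,Q,S,W,Y} ∋ Q.
{W,Y}: E⊥Q given {W,Y} in G with E→· removed — back-door holds.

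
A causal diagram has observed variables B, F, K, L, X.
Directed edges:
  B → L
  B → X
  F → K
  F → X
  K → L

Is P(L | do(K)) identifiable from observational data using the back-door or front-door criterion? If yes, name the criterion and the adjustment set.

desc(K)\{K}={L}; candidates ⊆ {B,F,X}.
∅: K⊥L given ∅ in G with K→· removed — back-door holds.
P(L|do(K)) = P(L|K) — no adjustment needed.

P(L|do(K)): backdoor, adjust for ∅.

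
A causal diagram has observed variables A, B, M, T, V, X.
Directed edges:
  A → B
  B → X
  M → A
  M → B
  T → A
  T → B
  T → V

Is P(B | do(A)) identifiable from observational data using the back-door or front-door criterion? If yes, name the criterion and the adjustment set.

P(B|do(A)): backdoor, adjust for {M, T}.

desc(A)\{A}={B,X}; candidates ⊆ {M,T,V}.
size 0: {}; under {} A still reaches {B,M,T,V,X} ∋ B.
size 1: {M}, {T}, {V}; under {M} A still reaches {B,T,V,X} ∋ B.
{M,T}: A⊥B given {M,T} in G with A→· removed — back-door holds.
P(B|do(A)) = Σ_{M,T} P(B|A,M,T)·P(M,T).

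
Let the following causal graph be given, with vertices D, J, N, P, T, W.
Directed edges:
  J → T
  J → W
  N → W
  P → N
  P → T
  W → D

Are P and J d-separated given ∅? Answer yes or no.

Bayes-Ball from P | ∅ reaches {D,N,T,W}.
J ∉ reach(P|∅) ⇒ P ⊥ J | ∅.

Yes — P ⊥ J | ∅.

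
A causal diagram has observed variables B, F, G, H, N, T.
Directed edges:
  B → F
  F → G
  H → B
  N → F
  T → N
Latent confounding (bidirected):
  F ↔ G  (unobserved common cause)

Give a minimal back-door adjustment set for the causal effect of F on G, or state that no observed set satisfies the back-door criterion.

F→G: no observed back-door set.

desc(F)\{F}={G}; candidates ⊆ {B,H,N,T}.
F↔G: latent back-door arc(s) into F.
size 0: {}; under {} F still reaches {B,G,H,N,T} ∋ G.
size 1: {B}, {H}, {N} …(+1); under {B} F still reaches {G,N,T} ∋ G.
size 2: {B,H}, {B,N}, {B,T} …(+3); under {B,H} F still reaches {G,N,T} ∋ G.
F↔G cannot be blocked by any observed set — no back-door set.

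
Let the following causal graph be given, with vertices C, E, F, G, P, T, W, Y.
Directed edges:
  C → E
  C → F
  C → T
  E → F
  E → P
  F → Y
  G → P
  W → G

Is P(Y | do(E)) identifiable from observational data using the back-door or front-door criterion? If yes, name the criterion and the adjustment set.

desc(E)\{E}={F,P,Y}; candidates ⊆ {C,G,T,W}.
size 0: {}; under {} E still reaches {C,F,T,Y} ∋ Y.
{C}: E⊥Y given {C} in G with E→· removed — back-door holds.
P(Y|do(E)) = Σ_{C} P(Y|E,C)·P(C).

P(Y|do(E)): backdoor, adjust for {C}.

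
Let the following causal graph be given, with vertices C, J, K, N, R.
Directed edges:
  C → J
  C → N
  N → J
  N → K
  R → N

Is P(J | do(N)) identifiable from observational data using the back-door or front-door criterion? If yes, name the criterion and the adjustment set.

P(J|do(N)): backdoor, adjust for {C}.

desc(N)\{N}={J,K}; candidates ⊆ {C,R}.
size 0: {}; under {} N still reaches {C,J,R} ∋ J.
{C}: N⊥J given {C} in G with N→· removed — back-door holds.
P(J|do(N)) = Σ_{C} P(J|N,C)·P(C).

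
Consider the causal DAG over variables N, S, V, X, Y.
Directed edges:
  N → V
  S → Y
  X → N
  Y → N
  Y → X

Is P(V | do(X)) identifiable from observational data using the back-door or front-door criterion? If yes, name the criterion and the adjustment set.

desc(X)\{X}={N,V}; candidates ⊆ {S,Y}.
size 0: {}; under {} X still reaches {N,S,V,Y} ∋ V.
{Y}: X⊥V given {Y} in G with X→· removed — back-door holds.
P(V|do(X)) = Σ_{Y} P(V|X,Y)·P(Y).

P(V|do(X)): backdoor, adjust for {Y}.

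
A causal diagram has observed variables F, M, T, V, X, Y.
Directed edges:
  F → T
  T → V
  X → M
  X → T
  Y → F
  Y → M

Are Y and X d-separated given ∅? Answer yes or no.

Yes — Y ⊥ X | ∅.

Bayes-Ball from Y | ∅ reaches {F,M,T,V}.
X ∉ reach(Y|∅) ⇒ Y ⊥ X | ∅.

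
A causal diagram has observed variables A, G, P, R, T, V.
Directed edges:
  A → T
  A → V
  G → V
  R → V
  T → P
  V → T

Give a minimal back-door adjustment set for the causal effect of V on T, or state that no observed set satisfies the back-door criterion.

V→T: minimal back-door set {A}.

desc(V)\{V}={P,T}; candidates ⊆ {A,G,R}.
size 0: {}; under {} V still reaches {A,G,P,R,T} ∋ T.
{A}: V⊥T given {A} in G with V→· removed — back-door holds.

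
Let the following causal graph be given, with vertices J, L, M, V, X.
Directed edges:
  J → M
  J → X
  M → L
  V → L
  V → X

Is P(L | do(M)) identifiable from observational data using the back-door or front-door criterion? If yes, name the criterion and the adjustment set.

P(L|do(M)): backdoor, adjust for ∅.

desc(M)\{M}={L}; candidates ⊆ {J,V,X}.
∅: M⊥L given ∅ in G with M→· removed — back-door holds.
P(L|do(M)) = P(L|M) — no adjustment needed.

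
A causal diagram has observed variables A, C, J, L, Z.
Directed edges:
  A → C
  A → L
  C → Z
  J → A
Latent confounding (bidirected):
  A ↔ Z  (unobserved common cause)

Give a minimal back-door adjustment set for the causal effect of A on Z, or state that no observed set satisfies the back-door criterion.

A→Z: no observed back-door set.

desc(A)\{A}={C,L,Z}; candidates ⊆ {J}.
A↔Z: latent back-door arc(s) into A.
size 0: {}; under {} A still reaches {J,Z} ∋ Z.
size 1: {J}; under {J} A still reaches {Z} ∋ Z.
A↔Z cannot be blocked by any observed set — no back-door set.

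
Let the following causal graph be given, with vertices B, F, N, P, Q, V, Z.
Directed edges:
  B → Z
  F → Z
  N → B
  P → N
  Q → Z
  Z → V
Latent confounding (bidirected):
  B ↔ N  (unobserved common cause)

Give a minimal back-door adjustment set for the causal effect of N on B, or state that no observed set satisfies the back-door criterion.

N→B: no observed back-door set.

desc(N)\{N}={B,V,Z}; candidates ⊆ {F,P,Q}.
N↔B: latent back-door arc(s) into N.
size 0: {}; under {} N still reaches {B,P,V,Z} ∋ B.
size 1: {F}, {P}, {Q}; under {F} N still reaches {B,P,V,Z} ∋ B.
size 2: {F,P}, {F,Q}, {P,Q}; under {F,P} N still reaches {B,V,Z} ∋ B.
N↔B cannot be blocked by any observed set — no back-door set.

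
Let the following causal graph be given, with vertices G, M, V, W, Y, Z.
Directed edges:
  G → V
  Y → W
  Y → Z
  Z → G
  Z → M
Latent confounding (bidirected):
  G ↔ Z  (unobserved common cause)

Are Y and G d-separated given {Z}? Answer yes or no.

Bayes-Ball from Y | {Z} reaches {G,V,W}.
G ∈ reach(Y|{Z}) ⇒ Y ⊥̸ G | {Z}.

No — Y and G are d-connected given {Z}.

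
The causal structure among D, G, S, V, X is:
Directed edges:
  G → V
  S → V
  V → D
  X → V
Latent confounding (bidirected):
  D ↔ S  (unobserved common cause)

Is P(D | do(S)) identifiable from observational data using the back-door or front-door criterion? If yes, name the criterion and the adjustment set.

P(D|do(S)): frontdoor, adjust for {V}.

desc(S)\{S}={D,V}; candidates ⊆ {G,X}.
S↔D: latent back-door arc(s) into S.
size 0: {}; under {} S still reaches {D} ∋ D.
size 1: {G}, {X}; under {G} S still reaches {D} ∋ D.
size 2: {G,X}; under {G,X} S still reaches {D} ∋ D.
S↔D cannot be blocked by any observed set — no back-door set.
{V}: (i) intercepts every directed S→D path; (ii) no back-door S→{V}; (iii) {S} blocks every back-door {V}→D. Front-door holds.
P(D|do(S)) = Σ_{V} P(V|S) Σ_{S'} P(D|V,S')P(S').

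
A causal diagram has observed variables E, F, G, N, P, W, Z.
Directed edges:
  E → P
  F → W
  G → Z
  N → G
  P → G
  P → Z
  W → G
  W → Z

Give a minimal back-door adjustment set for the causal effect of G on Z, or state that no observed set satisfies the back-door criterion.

G→Z: minimal back-door set {P, W}.

desc(G)\{G}={Z}; candidates ⊆ {E,F,N,P,W}.
size 0: {}; under {} G still reaches {E,F,N,P,W,Z} ∋ Z.
size 1: {E}, {F}, {N} …(+2); under {E} G still reaches {F,N,P,W,Z} ∋ Z.
{P,W}: G⊥Z given {P,W} in G with G→· removed — back-door holds.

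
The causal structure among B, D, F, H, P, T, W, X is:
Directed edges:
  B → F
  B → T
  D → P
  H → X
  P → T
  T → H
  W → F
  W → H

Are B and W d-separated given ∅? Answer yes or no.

Bayes-Ball from B | ∅ reaches {F,H,T,X}.
W ∉ reach(B|∅) ⇒ B ⊥ W | ∅.

Yes — B ⊥ W | ∅.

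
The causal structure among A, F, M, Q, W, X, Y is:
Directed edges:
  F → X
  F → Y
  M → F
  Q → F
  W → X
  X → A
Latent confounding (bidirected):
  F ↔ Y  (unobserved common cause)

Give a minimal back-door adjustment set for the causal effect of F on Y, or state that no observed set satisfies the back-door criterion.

F→Y: no observed back-door set.

desc(F)\{F}={A,X,Y}; candidates ⊆ {M,Q,W}.
F↔Y: latent back-door arc(s) into F.
size 0: {}; under {} F still reaches {M,Q,Y} ∋ Y.
size 1: {M}, {Q}, {W}; under {M} F still reaches {Q,Y} ∋ Y.
size 2: {M,Q}, {M,W}, {Q,W}; under {M,Q} F still reaches {Y} ∋ Y.
F↔Y cannot be blocked by any observed set — no back-door set.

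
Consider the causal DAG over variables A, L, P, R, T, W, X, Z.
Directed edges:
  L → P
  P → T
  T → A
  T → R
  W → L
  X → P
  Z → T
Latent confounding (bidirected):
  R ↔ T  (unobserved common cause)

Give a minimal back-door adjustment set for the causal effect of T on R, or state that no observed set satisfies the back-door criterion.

desc(T)\{T}={A,R}; candidates ⊆ {L,P,W,X,Z}.
T↔R: latent back-door arc(s) into T.
size 0: {}; under {} T still reaches {L,P,R,W,X,Z} ∋ R.
size 1: {L}, {P}, {W} …(+2); under {L} T still reaches {P,R,X,Z} ∋ R.
size 2: {L,P}, {L,W}, {L,X} …(+7); under {L,P} T still reaches {R,Z} ∋ R.
T↔R cannot be blocked by any observed set — no back-door set.

T→R: no observed back-door set.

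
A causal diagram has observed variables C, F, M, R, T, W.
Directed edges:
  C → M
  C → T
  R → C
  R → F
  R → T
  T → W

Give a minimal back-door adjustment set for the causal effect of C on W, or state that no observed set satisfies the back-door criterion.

C→W: minimal back-door set {R}.

desc(C)\{C}={M,T,W}; candidates ⊆ {F,R}.
size 0: {}; under {} C still reaches {F,R,T,W} ∋ W.
{R}: C⊥W given {R} in G with C→· removed — back-door holds.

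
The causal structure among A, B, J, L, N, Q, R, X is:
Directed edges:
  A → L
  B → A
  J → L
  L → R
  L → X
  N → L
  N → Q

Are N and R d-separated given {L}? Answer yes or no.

Yes — N ⊥ R | {L}.

Bayes-Ball from N | {L} reaches {A,B,J,Q}.
R ∉ reach(N|{L}) ⇒ N ⊥ R | {L}.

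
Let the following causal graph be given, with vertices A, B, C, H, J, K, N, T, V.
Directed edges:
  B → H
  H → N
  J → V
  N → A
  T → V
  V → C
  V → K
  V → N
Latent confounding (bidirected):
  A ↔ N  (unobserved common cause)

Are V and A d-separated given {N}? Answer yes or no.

Bayes-Ball from V | {N} reaches {A,B,C,H,J,K,T}.
A ∈ reach(V|{N}) ⇒ V ⊥̸ A | {N}.

No — V and A are d-connected given {N}.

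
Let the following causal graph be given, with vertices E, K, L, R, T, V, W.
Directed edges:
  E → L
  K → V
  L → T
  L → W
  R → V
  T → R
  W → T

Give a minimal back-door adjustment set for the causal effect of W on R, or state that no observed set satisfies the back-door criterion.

desc(W)\{W}={R,T,V}; candidates ⊆ {E,K,L}.
size 0: {}; under {} W still reaches {E,L,R,T,V} ∋ R.
{L}: W⊥R given {L} in G with W→· removed — back-door holds.

W→R: minimal back-door set {L}.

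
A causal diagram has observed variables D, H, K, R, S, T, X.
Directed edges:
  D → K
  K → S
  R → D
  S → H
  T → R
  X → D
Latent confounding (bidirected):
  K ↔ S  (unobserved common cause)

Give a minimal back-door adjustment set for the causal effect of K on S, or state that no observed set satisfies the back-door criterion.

desc(K)\{K}={H,S}; candidates ⊆ {D,R,T,X}.
K↔S: latent back-door arc(s) into K.
size 0: {}; under {} K still reaches {D,H,R,S,T,X} ∋ S.
size 1: {D}, {R}, {T} …(+1); under {D} K still reaches {H,S} ∋ S.
size 2: {D,R}, {D,T}, {D,X} …(+3); under {D,R} K still reaches {H,S} ∋ S.
K↔S cannot be blocked by any observed set — no back-door set.

K→S: no observed back-door set.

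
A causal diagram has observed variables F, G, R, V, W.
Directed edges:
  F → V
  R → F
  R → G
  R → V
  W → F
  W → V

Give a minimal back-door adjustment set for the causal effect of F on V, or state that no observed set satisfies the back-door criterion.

desc(F)\{F}={V}; candidates ⊆ {G,R,W}.
size 0: {}; under {} F still reaches {G,R,V,W} ∋ V.
size 1: {G}, {R}, {W}; under {G} F still reaches {R,V,W} ∋ V.
{R,W}: F⊥V given {R,W} in G with F→· removed — back-door holds.

F→V: minimal back-door set {R, W}.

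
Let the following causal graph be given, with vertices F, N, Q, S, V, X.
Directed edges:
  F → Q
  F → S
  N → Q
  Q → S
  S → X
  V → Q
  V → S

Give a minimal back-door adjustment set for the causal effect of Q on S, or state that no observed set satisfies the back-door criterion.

Q→S: minimal back-door set {F, V}.

desc(Q)\{Q}={S,X}; candidates ⊆ {F,N,V}.
size 0: {}; under {} Q still reaches {F,N,S,V,X} ∋ S.
size 1: {F}, {N}, {V}; under {F} Q still reaches {N,S,V,X} ∋ S.
{F,V}: Q⊥S given {F,V} in G with Q→· removed — back-door holds.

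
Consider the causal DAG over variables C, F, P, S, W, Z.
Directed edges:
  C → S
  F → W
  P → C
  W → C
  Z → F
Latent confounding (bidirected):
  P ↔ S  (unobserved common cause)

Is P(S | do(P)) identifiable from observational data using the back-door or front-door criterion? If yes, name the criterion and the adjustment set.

P(S|do(P)): frontdoor, adjust for {C}.

desc(P)\{P}={C,S}; candidates ⊆ {F,W,Z}.
P↔S: latent back-door arc(s) into P.
size 0: {}; under {} P still reaches {S} ∋ S.
size 1: {F}, {W}, {Z}; under {F} P still reaches {S} ∋ S.
size 2: {F,W}, {F,Z}, {W,Z}; under {F,W} P still reaches {S} ∋ S.
P↔S cannot be blocked by any observed set — no back-door set.
{C}: (i) intercepts every directed P→S path; (ii) no back-door P→{C}; (iii) {P} blocks every back-door {C}→S. Front-door holds.
P(S|do(P)) = Σ_{C} P(C|P) Σ_{P'} P(S|C,P')P(P').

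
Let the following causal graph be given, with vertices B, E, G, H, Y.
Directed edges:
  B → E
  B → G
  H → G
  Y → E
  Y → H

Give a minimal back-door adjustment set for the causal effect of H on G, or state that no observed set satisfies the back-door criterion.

desc(H)\{H}={G}; candidates ⊆ {B,E,Y}.
∅: H⊥G given ∅ in G with H→· removed — back-door holds.

H→G: minimal back-door set ∅.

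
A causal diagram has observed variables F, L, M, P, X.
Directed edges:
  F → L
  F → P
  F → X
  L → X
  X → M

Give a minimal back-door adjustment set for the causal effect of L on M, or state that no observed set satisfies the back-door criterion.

L→M: minimal back-door set {F}.

desc(L)\{L}={M,X}; candidates ⊆ {F,P}.
size 0: {}; under {} L still reaches {F,M,P,X} ∋ M.
{F}: L⊥M given {F} in G with L→· removed — back-door holds.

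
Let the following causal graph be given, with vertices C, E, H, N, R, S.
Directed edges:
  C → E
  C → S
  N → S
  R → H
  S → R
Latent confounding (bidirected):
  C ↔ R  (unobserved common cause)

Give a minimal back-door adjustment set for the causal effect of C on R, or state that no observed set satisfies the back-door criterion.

desc(C)\{C}={E,H,R,S}; candidates ⊆ {N}.
C↔R: latent back-door arc(s) into C.
size 0: {}; under {} C still reaches {H,R} ∋ R.
size 1: {N}; under {N} C still reaches {H,R} ∋ R.
C↔R cannot be blocked by any observed set — no back-door set.

C→R: no observed back-door set.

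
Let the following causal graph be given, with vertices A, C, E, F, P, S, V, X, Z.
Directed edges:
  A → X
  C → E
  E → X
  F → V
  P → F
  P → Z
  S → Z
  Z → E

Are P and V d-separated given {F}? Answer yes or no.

Bayes-Ball from P | {F} reaches {E,X,Z}.
V ∉ reach(P|{F}) ⇒ P ⊥ V | {F}.

Yes — P ⊥ V | {F}.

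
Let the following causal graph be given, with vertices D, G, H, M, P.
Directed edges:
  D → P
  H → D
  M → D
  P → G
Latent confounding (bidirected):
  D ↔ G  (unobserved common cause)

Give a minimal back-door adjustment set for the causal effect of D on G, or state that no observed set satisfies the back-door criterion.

desc(D)\{D}={G,P}; candidates ⊆ {H,M}.
D↔G: latent back-door arc(s) into D.
size 0: {}; under {} D still reaches {G,H,M} ∋ G.
size 1: {H}, {M}; under {H} D still reaches {G,M} ∋ G.
size 2: {H,M}; under {H,M} D still reaches {G} ∋ G.
D↔G cannot be blocked by any observed set — no back-door set.

D→G: no observed back-door set.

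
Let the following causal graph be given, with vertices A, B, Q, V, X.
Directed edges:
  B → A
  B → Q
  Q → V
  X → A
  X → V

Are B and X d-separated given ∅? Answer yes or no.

Bayes-Ball from B | ∅ reaches {A,Q,V}.
X ∉ reach(B|∅) ⇒ B ⊥ X | ∅.

Yes — B ⊥ X | ∅.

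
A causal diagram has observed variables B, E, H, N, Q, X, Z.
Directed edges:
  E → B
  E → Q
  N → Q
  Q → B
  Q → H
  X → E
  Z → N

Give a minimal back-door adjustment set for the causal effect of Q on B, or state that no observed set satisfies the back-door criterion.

desc(Q)\{Q}={B,H}; candidates ⊆ {E,N,X,Z}.
size 0: {}; under {} Q still reaches {B,E,N,X,Z} ∋ B.
{E}: Q⊥B given {E} in G with Q→· removed — back-door holds.

Q→B: minimal back-door set {E}.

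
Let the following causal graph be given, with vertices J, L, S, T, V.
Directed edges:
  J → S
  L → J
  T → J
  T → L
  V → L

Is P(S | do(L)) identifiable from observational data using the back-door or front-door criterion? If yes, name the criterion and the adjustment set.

P(S|do(L)): backdoor, adjust for {T}.

desc(L)\{L}={J,S}; candidates ⊆ {T,V}.
size 0: {}; under {} L still reaches {J,S,T,V} ∋ S.
{T}: L⊥S given {T} in G with L→· removed — back-door holds.
P(S|do(L)) = Σ_{T} P(S|L,T)·P(T).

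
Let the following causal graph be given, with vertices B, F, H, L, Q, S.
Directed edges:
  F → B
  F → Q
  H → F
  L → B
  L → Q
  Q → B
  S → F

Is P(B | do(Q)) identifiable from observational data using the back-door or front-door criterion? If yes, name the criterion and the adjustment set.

desc(Q)\{Q}={B}; candidates ⊆ {F,H,L,S}.
size 0: {}; under {} Q still reaches {B,F,H,L,S} ∋ B.
size 1: {F}, {H}, {L} …(+1); under {F} Q still reaches {B,L} ∋ B.
{F,L}: Q⊥B given {F,L} in G with Q→· removed — back-door holds.
P(B|do(Q)) = Σ_{F,L} P(B|Q,F,L)·P(F,L).

P(B|do(Q)): backdoor, adjust for {F, L}.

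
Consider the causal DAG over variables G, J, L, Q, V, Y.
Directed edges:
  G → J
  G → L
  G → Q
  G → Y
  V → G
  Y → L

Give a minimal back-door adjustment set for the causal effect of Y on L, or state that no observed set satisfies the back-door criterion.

Y→L: minimal back-door set {G}.

desc(Y)\{Y}={L}; candidates ⊆ {G,J,Q,V}.
size 0: {}; under {} Y still reaches {G,J,L,Q,V} ∋ L.
{G}: Y⊥L given {G} in G with Y→· removed — back-door holds.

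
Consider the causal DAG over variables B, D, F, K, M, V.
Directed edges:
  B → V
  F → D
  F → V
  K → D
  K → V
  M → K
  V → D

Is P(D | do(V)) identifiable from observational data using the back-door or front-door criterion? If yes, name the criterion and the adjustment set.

desc(V)\{V}={D}; candidates ⊆ {B,F,K,M}.
size 0: {}; under {} V still reaches {B,D,F,K,M} ∋ D.
size 1: {B}, {F}, {K} …(+1); under {B} V still reaches {D,F,K,M} ∋ D.
{F,K}: V⊥D given {F,K} in G with V→· removed — back-door holds.
P(D|do(V)) = Σ_{F,K} P(D|V,F,K)·P(F,K).

P(D|do(V)): backdoor, adjust for {F, K}.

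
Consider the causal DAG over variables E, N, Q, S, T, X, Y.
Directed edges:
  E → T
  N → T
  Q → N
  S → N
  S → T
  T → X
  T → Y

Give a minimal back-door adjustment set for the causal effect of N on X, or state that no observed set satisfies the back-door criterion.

N→X: minimal back-door set {S}.

desc(N)\{N}={T,X,Y}; candidates ⊆ {E,Q,S}.
size 0: {}; under {} N still reaches {Q,S,T,X,Y} ∋ X.
{S}: N⊥X given {S} in G with N→· removed — back-door holds.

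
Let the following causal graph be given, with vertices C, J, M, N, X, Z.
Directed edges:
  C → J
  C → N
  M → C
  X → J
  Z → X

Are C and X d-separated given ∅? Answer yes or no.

Bayes-Ball from C | ∅ reaches {J,M,N}.
X ∉ reach(C|∅) ⇒ C ⊥ X | ∅.

Yes — C ⊥ X | ∅.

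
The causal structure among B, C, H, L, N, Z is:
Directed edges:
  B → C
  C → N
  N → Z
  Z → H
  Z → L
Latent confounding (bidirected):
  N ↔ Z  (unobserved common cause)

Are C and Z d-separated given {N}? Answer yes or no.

Bayes-Ball from C | {N} reaches {B,H,L,Z}.
Z ∈ reach(C|{N}) ⇒ C ⊥̸ Z | {N}.

No — C and Z are d-connected given {N}.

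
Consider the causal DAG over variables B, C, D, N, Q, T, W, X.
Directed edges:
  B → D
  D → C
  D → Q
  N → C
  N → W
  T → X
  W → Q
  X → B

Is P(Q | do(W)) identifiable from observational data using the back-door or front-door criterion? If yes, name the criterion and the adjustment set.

desc(W)\{W}={Q}; candidates ⊆ {B,C,D,N,T,X}.
∅: W⊥Q given ∅ in G with W→· removed — back-door holds.
P(Q|do(W)) = P(Q|W) — no adjustment needed.

P(Q|do(W)): backdoor, adjust for ∅.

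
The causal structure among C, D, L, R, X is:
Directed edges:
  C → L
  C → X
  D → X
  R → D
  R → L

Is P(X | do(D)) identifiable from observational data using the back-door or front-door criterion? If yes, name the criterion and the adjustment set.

P(X|do(D)): backdoor, adjust for ∅.

desc(D)\{D}={X}; candidates ⊆ {C,L,R}.
∅: D⊥X given ∅ in G with D→· removed — back-door holds.
P(X|do(D)) = P(X|D) — no adjustment needed.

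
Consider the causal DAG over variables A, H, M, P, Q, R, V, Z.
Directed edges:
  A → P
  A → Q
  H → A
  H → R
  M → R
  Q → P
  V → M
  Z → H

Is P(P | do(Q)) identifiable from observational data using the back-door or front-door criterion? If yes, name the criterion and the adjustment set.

P(P|do(Q)): backdoor, adjust for {A}.

desc(Q)\{Q}={P}; candidates ⊆ {A,H,M,R,V,Z}.
size 0: {}; under {} Q still reaches {A,H,P,R,Z} ∋ P.
{A}: Q⊥P given {A} in G with Q→· removed — back-door holds.
P(P|do(Q)) = Σ_{A} P(P|Q,A)·P(A).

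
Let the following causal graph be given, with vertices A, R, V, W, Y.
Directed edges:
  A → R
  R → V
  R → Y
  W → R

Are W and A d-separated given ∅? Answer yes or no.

Yes — W ⊥ A | ∅.

Bayes-Ball from W | ∅ reaches {R,V,Y}.
A ∉ reach(W|∅) ⇒ W ⊥ A | ∅.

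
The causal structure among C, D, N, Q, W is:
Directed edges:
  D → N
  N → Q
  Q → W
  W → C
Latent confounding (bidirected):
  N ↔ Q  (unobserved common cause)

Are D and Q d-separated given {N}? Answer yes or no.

Bayes-Ball from D | {N} reaches {C,Q,W}.
Q ∈ reach(D|{N}) ⇒ D ⊥̸ Q | {N}.

No — D and Q are d-connected given {N}.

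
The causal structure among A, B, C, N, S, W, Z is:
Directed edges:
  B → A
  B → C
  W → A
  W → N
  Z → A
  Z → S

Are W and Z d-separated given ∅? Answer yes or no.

Yes — W ⊥ Z | ∅.

Bayes-Ball from W | ∅ reaches {A,N}.
Z ∉ reach(W|∅) ⇒ W ⊥ Z | ∅.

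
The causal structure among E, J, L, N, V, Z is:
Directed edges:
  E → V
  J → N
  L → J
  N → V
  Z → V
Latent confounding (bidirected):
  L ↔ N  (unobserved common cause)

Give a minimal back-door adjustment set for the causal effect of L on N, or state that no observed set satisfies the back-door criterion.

L→N: no observed back-door set.

desc(L)\{L}={J,N,V}; candidates ⊆ {E,Z}.
L↔N: latent back-door arc(s) into L.
size 0: {}; under {} L still reaches {N,V} ∋ N.
size 1: {E}, {Z}; under {E} L still reaches {N,V} ∋ N.
size 2: {E,Z}; under {E,Z} L still reaches {N,V} ∋ N.
L↔N cannot be blocked by any observed set — no back-door set.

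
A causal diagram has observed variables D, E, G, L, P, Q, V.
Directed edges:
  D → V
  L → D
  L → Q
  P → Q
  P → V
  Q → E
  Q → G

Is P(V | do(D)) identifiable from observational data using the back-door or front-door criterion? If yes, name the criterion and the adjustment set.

P(V|do(D)): backdoor, adjust for ∅.

desc(D)\{D}={V}; candidates ⊆ {E,G,L,P,Q}.
∅: D⊥V given ∅ in G with D→· removed — back-door holds.
P(V|do(D)) = P(V|D) — no adjustment needed.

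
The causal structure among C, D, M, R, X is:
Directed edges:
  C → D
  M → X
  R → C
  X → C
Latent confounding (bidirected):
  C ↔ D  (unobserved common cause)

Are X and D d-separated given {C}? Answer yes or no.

Bayes-Ball from X | {C} reaches {D,M,R}.
D ∈ reach(X|{C}) ⇒ X ⊥̸ D | {C}.

No — X and D are d-connected given {C}.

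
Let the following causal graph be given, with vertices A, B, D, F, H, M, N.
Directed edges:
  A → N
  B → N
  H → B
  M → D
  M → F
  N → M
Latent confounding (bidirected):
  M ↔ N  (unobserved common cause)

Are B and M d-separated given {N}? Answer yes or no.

No — B and M are d-connected given {N}.

Bayes-Ball from B | {N} reaches {A,D,F,H,M}.
M ∈ reach(B|{N}) ⇒ B ⊥̸ M | {N}.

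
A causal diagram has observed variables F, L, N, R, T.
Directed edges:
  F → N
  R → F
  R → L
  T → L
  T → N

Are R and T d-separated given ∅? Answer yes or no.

Yes — R ⊥ T | ∅.

Bayes-Ball from R | ∅ reaches {F,L,N}.
T ∉ reach(R|∅) ⇒ R ⊥ T | ∅.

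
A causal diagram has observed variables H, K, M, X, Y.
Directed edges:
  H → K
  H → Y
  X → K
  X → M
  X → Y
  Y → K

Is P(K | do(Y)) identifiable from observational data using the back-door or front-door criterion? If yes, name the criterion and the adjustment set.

P(K|do(Y)): backdoor, adjust for {H, X}.

desc(Y)\{Y}={K}; candidates ⊆ {H,M,X}.
size 0: {}; under {} Y still reaches {H,K,M,X} ∋ K.
size 1: {H}, {M}, {X}; under {H} Y still reaches {K,M,X} ∋ K.
{H,X}: Y⊥K given {H,X} in G with Y→· removed — back-door holds.
P(K|do(Y)) = Σ_{H,X} P(K|Y,H,X)·P(H,X).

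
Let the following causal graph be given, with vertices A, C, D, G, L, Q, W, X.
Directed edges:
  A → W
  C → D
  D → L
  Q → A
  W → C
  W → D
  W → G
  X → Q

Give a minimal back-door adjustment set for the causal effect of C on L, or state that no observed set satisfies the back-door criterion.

C→L: minimal back-door set {W}.

desc(C)\{C}={D,L}; candidates ⊆ {A,G,Q,W,X}.
size 0: {}; under {} C still reaches {A,D,G,L,Q,W,X} ∋ L.
{W}: C⊥L given {W} in G with C→· removed — back-door holds.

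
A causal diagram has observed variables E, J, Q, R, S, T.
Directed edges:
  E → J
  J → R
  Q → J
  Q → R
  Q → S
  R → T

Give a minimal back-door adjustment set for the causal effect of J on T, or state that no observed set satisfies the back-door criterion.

desc(J)\{J}={R,T}; candidates ⊆ {E,Q,S}.
size 0: {}; under {} J still reaches {E,Q,R,S,T} ∋ T.
{Q}: J⊥T given {Q} in G with J→· removed — back-door holds.

J→T: minimal back-door set {Q}.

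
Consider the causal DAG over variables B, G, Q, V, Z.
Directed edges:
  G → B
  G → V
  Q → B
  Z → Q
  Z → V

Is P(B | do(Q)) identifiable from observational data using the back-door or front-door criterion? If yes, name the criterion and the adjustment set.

P(B|do(Q)): backdoor, adjust for ∅.

desc(Q)\{Q}={B}; candidates ⊆ {G,V,Z}.
∅: Q⊥B given ∅ in G with Q→· removed — back-door holds.
P(B|do(Q)) = P(B|Q) — no adjustment needed.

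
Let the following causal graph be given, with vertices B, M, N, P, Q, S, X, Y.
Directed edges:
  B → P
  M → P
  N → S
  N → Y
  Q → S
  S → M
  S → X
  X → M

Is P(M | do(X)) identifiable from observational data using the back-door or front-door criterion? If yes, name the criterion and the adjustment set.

desc(X)\{X}={M,P}; candidates ⊆ {B,N,Q,S,Y}.
size 0: {}; under {} X still reaches {M,N,P,Q,S,Y} ∋ M.
{S}: X⊥M given {S} in G with X→· removed — back-door holds.
P(M|do(X)) = Σ_{S} P(M|X,S)·P(S).

P(M|do(X)): backdoor, adjust for {S}.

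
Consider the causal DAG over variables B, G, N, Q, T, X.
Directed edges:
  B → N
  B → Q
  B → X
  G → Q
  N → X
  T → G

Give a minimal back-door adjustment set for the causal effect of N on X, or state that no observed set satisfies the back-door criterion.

N→X: minimal back-door set {B}.

desc(N)\{N}={X}; candidates ⊆ {B,G,Q,T}.
size 0: {}; under {} N still reaches {B,Q,X} ∋ X.
{B}: N⊥X given {B} in G with N→· removed — back-door holds.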